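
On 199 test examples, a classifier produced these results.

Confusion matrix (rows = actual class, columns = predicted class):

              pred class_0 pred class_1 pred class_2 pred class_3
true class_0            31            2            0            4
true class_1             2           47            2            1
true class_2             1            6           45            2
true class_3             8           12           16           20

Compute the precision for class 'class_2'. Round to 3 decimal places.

0.714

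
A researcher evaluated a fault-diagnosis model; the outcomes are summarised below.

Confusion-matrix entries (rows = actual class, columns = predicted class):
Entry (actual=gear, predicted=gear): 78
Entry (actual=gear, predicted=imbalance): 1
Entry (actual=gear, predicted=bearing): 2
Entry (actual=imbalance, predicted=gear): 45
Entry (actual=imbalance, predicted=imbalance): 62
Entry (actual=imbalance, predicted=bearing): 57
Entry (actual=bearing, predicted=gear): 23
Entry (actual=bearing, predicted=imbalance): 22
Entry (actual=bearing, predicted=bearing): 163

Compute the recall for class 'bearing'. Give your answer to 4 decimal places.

0.7837

Treat 'bearing' as positive and all other classes as negative.
recall = TP/(TP+FN).
bearing: TP=163, FN=23+22=45 → 163/208 = 0.78365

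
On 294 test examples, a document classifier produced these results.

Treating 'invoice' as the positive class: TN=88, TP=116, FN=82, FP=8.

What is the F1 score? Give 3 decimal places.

Precision = TP/(TP+FP) = 116/124 = 0.9355
Recall = TP/(TP+FN) = 116/198 = 0.5859
F1 = 2·TP/(2·TP+FP+FN) = 232/322 = 0.720

0.720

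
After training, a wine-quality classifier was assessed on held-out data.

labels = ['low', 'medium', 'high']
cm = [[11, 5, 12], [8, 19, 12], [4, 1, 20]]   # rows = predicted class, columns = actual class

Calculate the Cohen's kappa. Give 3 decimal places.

0.327

Observed agreement pₒ = trace/N = 50/92 = 0.5435
Expected agreement pₑ = Σ (rowᵢ·colᵢ)/N² = (23·28 + 25·39 + 44·25)/92² = 0.3212
κ = (pₒ − pₑ)/(1 − pₑ) = (0.5435 − 0.3212)/(1 − 0.3212) = 0.327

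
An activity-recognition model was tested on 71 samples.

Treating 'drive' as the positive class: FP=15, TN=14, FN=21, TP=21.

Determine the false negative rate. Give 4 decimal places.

FNR = FN/(FN+TP) = 21/(21+21) = 0.5000

0.5000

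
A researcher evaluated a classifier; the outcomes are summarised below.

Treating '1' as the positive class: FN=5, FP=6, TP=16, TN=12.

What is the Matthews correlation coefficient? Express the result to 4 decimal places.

MCC = (TP·TN − FP·FN) / √((TP+FP)(TP+FN)(TN+FP)(TN+FN))
Numerator = 16·12 − 6·5 = 162
Denominator = √(22·21·18·17) = √141372 = 375.9947
MCC = 162 / 375.9947 = 0.4309

0.4309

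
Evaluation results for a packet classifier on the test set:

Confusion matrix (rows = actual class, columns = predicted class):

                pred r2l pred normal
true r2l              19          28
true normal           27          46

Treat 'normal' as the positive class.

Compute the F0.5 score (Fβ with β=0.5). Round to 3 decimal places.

Fβ = (1+β²)·TP / ((1+β²)·TP + β²·FN + FP), with β²=1/4
= 1.25·46 / (1.25·46 + 0.25·27 + 28) = 0.623

0.623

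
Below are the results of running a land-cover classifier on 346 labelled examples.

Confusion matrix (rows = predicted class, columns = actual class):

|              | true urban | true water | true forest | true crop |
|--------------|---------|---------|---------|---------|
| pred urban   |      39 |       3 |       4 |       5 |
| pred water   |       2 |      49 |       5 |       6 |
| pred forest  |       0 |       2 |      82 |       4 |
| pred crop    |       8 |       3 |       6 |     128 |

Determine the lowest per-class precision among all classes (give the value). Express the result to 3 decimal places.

Per-class precision (TP/(TP+FP)):
  urban: TP=39, FP=3+4+5=12 → 39/51 = 0.7647
  water: TP=49, FP=2+5+6=13 → 49/62 = 0.7903
  forest: TP=82, FP=0+2+4=6 → 82/88 = 0.9318
  crop: TP=128, FP=8+3+6=17 → 128/145 = 0.8828
Lowest is class 'urban' with precision = 0.765.

0.765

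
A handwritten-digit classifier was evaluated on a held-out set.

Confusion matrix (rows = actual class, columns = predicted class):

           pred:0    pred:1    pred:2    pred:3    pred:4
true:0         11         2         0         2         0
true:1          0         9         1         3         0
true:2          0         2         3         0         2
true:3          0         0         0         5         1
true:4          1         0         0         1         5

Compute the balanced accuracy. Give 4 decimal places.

0.6804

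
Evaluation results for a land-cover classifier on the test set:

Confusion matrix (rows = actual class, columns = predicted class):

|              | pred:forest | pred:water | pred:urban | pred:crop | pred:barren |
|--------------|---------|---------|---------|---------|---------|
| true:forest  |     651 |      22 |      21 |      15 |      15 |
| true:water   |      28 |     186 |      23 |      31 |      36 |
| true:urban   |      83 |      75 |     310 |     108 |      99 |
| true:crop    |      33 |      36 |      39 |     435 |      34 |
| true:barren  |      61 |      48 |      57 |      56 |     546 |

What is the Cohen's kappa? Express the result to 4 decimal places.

Observed agreement pₒ = trace/N = 2128/3048 = 0.69816
Expected agreement pₑ = Σ (rowᵢ·colᵢ)/N² = (724·856 + 304·367 + 675·450 + 577·645 + 768·730)/3048² = 0.21182
κ = (pₒ − pₑ)/(1 − pₑ) = (0.69816 − 0.21182)/(1 − 0.21182) = 0.6170

0.6170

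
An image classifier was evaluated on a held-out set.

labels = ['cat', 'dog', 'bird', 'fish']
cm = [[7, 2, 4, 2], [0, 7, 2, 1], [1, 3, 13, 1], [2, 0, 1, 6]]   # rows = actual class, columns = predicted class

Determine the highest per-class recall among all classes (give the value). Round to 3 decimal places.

0.722

Per-class recall (TP/(TP+FN)):
  cat: TP=7, FN=2+4+2=8 → 7/15 = 0.4667
  dog: TP=7, FN=0+2+1=3 → 7/10 = 0.7000
  bird: TP=13, FN=1+3+1=5 → 13/18 = 0.7222
  fish: TP=6, FN=2+0+1=3 → 6/9 = 0.6667
Highest is class 'bird' with recall = 0.722.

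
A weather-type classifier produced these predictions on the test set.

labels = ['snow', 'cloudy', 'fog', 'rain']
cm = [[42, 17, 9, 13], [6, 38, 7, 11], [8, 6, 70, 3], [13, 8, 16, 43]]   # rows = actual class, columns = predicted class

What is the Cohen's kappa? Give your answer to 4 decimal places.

Observed agreement pₒ = trace/N = 193/310 = 0.62258
Expected agreement pₑ = Σ (rowᵢ·colᵢ)/N² = (81·69 + 62·69 + 87·102 + 80·70)/310² = 0.25329
κ = (pₒ − pₑ)/(1 − pₑ) = (0.62258 − 0.25329)/(1 − 0.25329) = 0.4946

0.4946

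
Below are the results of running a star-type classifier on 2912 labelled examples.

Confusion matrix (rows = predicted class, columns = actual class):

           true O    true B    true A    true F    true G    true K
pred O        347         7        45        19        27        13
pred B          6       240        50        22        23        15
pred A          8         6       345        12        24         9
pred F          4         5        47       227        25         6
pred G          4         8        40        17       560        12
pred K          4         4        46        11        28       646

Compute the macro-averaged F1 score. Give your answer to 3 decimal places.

Per-class F1 score (2·TP/(2·TP+FP+FN)):
  O: TP=347, FP=7+45+19+27+13=111, FN=6+8+4+4+4=26 → 694/831 = 0.8351
  B: TP=240, FP=6+50+22+23+15=116, FN=7+6+5+8+4=30 → 480/626 = 0.7668
  A: TP=345, FP=8+6+12+24+9=59, FN=45+50+47+40+46=228 → 690/977 = 0.7062
  F: TP=227, FP=4+5+47+25+6=87, FN=19+22+12+17+11=81 → 454/622 = 0.7299
  G: TP=560, FP=4+8+40+17+12=81, FN=27+23+24+25+28=127 → 1120/1328 = 0.8434
  K: TP=646, FP=4+4+46+11+28=93, FN=13+15+9+6+12=55 → 1292/1440 = 0.8972
Macro-F1 score = mean = (0.8351 + 0.7668 + 0.7062 + 0.7299 + 0.8434 + 0.8972) / 6 = 0.796

0.796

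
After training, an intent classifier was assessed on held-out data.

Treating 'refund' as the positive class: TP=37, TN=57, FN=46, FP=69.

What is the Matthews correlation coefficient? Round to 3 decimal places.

-0.100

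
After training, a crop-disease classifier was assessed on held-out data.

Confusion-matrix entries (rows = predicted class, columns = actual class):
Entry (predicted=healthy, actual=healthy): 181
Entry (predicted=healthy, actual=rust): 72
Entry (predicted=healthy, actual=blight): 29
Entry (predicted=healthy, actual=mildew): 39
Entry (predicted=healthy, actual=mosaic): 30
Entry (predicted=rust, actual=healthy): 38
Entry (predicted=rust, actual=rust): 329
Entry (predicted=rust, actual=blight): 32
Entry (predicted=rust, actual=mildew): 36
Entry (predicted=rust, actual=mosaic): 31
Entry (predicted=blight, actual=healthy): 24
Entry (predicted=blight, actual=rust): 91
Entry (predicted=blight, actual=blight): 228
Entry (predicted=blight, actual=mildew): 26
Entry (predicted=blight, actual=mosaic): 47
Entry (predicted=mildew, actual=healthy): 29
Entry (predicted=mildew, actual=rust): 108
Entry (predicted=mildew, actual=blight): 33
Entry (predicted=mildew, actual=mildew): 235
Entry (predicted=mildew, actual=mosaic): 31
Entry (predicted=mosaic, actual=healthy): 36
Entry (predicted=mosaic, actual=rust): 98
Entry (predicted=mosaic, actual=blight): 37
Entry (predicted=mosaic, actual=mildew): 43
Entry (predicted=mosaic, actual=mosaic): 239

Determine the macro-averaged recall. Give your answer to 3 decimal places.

Per-class recall (TP/(TP+FN)):
  healthy: TP=181, FN=38+24+29+36=127 → 181/308 = 0.5877
  rust: TP=329, FN=72+91+108+98=369 → 329/698 = 0.4713
  blight: TP=228, FN=29+32+33+37=131 → 228/359 = 0.6351
  mildew: TP=235, FN=39+36+26+43=144 → 235/379 = 0.6201
  mosaic: TP=239, FN=30+31+47+31=139 → 239/378 = 0.6323
Macro-recall = mean = (0.5877 + 0.4713 + 0.6351 + 0.6201 + 0.6323) / 5 = 0.589

0.589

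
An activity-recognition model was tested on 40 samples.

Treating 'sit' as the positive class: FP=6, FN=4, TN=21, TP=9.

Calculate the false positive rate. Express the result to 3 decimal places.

0.222

FPR = FP/(FP+TN) = 6/(6+21) = 0.222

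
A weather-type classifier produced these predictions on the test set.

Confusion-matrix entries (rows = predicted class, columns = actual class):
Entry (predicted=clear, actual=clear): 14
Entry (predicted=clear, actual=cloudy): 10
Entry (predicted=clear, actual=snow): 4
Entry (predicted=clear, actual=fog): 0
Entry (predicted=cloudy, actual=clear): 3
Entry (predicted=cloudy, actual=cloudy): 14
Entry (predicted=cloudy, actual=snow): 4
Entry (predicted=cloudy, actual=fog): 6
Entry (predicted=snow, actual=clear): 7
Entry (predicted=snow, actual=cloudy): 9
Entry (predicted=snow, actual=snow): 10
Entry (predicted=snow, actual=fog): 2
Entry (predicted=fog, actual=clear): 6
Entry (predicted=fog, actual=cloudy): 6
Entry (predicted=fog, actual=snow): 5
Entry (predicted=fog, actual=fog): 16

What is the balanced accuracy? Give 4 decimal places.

0.4818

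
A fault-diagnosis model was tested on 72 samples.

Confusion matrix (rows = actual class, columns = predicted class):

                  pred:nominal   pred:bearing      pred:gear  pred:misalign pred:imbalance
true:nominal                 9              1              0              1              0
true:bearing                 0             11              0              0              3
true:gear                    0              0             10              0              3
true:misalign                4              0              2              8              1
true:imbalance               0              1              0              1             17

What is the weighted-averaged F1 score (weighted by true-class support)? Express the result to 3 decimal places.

Per-class F1 score (2·TP/(2·TP+FP+FN)):
  nominal: TP=9, FP=0+0+4+0=4, FN=1+0+1+0=2 → 18/24 = 0.7500
  bearing: TP=11, FP=1+0+0+1=2, FN=0+0+0+3=3 → 22/27 = 0.8148
  gear: TP=10, FP=0+0+2+0=2, FN=0+0+0+3=3 → 20/25 = 0.8000
  misalign: TP=8, FP=1+0+0+1=2, FN=4+0+2+1=7 → 16/25 = 0.6400
  imbalance: TP=17, FP=0+3+3+1=7, FN=0+1+0+1=2 → 34/43 = 0.7907
Weighted-F1 score = Σ (supportᵢ/N)·F1 scoreᵢ with N=72: (11/72)·0.7500 + (14/72)·0.8148 + (13/72)·0.8000 + (15/72)·0.6400 + (19/72)·0.7907 = 0.759

0.759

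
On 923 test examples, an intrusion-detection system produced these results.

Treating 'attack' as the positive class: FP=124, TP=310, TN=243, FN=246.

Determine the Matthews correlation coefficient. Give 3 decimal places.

0.215

MCC = (TP·TN − FP·FN) / √((TP+FP)(TP+FN)(TN+FP)(TN+FN))
Numerator = 310·243 − 124·246 = 44826
Denominator = √(434·556·367·489) = √43305139752 = 208098.8701
MCC = 44826 / 208098.8701 = 0.215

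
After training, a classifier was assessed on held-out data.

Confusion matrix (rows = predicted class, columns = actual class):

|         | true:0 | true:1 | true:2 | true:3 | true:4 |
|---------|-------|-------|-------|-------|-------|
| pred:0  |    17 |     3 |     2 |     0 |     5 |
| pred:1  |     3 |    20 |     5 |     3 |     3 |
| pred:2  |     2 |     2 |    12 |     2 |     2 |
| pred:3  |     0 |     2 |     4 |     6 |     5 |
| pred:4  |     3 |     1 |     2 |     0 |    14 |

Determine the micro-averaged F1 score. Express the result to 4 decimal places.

Micro-averaging pools counts across classes: ΣTP=69, ΣFP=49, ΣFN=49.
Micro-F1 score = 2·TP/(2·TP+FP+FN) on pooled counts = 0.5847 (equals overall accuracy in single-label multiclass).

0.5847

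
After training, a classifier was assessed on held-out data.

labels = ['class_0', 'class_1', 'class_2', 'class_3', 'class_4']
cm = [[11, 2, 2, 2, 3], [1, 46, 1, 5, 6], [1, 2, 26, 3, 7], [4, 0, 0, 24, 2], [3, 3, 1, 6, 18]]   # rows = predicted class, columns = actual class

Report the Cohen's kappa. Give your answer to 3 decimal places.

0.614

Observed agreement pₒ = trace/N = 125/179 = 0.6983
Expected agreement pₑ = Σ (rowᵢ·colᵢ)/N² = (20·20 + 53·59 + 30·39 + 40·30 + 36·31)/179² = 0.2189
κ = (pₒ − pₑ)/(1 − pₑ) = (0.6983 − 0.2189)/(1 − 0.2189) = 0.614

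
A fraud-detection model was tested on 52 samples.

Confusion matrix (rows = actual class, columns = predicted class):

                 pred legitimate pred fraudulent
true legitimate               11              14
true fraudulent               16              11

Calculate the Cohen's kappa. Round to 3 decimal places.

-0.152

Observed agreement pₒ = trace/N = 22/52 = 0.4231
Expected agreement pₑ = Σ (rowᵢ·colᵢ)/N² = (25·27 + 27·25)/52² = 0.4993
κ = (pₒ − pₑ)/(1 − pₑ) = (0.4231 − 0.4993)/(1 − 0.4993) = -0.152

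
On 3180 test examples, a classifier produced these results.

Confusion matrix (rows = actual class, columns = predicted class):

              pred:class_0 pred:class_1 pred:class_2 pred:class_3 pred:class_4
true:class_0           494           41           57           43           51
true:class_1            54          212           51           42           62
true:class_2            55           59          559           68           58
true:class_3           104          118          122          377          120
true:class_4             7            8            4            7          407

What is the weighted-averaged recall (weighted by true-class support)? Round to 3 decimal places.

0.644

Per-class recall (TP/(TP+FN)):
  class_0: TP=494, FN=41+57+43+51=192 → 494/686 = 0.7201
  class_1: TP=212, FN=54+51+42+62=209 → 212/421 = 0.5036
  class_2: TP=559, FN=55+59+68+58=240 → 559/799 = 0.6996
  class_3: TP=377, FN=104+118+122+120=464 → 377/841 = 0.4483
  class_4: TP=407, FN=7+8+4+7=26 → 407/433 = 0.9400
Weighted-recall = Σ (supportᵢ/N)·recallᵢ with N=3180: (686/3180)·0.7201 + (421/3180)·0.5036 + (799/3180)·0.6996 + (841/3180)·0.4483 + (433/3180)·0.9400 = 0.644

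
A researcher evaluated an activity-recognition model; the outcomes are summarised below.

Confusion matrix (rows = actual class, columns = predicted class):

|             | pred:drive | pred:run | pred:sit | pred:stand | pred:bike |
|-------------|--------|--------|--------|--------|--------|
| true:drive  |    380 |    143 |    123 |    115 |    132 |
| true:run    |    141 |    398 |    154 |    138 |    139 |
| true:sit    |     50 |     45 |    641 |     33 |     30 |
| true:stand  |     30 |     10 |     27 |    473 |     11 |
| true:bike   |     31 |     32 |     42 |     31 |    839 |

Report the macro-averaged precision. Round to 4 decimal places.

0.6424

Per-class precision (TP/(TP+FP)):
  drive: TP=380, FP=141+50+30+31=252 → 380/632 = 0.60127
  run: TP=398, FP=143+45+10+32=230 → 398/628 = 0.63376
  sit: TP=641, FP=123+154+27+42=346 → 641/987 = 0.64944
  stand: TP=473, FP=115+138+33+31=317 → 473/790 = 0.59873
  bike: TP=839, FP=132+139+30+11=312 → 839/1151 = 0.72893
Macro-precision = mean = (0.60127 + 0.63376 + 0.64944 + 0.59873 + 0.72893) / 5 = 0.6424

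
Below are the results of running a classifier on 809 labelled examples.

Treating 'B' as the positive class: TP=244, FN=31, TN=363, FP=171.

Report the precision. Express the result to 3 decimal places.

0.588

Precision = TP/(TP+FP) = 244/(244+171) = 244/415 = 0.588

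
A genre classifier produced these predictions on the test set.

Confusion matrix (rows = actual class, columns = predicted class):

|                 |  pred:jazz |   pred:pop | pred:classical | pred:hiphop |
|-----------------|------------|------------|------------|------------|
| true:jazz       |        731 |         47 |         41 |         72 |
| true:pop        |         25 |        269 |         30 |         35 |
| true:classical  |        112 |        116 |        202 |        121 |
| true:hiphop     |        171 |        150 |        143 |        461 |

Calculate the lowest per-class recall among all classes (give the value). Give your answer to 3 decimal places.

0.367

Per-class recall (TP/(TP+FN)):
  jazz: TP=731, FN=47+41+72=160 → 731/891 = 0.8204
  pop: TP=269, FN=25+30+35=90 → 269/359 = 0.7493
  classical: TP=202, FN=112+116+121=349 → 202/551 = 0.3666
  hiphop: TP=461, FN=171+150+143=464 → 461/925 = 0.4984
Lowest is class 'classical' with recall = 0.367.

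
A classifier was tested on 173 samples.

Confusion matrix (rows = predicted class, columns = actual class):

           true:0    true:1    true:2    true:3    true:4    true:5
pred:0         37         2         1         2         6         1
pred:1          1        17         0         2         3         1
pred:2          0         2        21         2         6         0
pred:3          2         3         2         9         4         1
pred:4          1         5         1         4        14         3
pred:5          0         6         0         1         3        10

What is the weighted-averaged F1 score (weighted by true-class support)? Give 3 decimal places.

Per-class F1 score (2·TP/(2·TP+FP+FN)):
  0: TP=37, FP=2+1+2+6+1=12, FN=1+0+2+1+0=4 → 74/90 = 0.8222
  1: TP=17, FP=1+0+2+3+1=7, FN=2+2+3+5+6=18 → 34/59 = 0.5763
  2: TP=21, FP=0+2+2+6+0=10, FN=1+0+2+1+0=4 → 42/56 = 0.7500
  3: TP=9, FP=2+3+2+4+1=12, FN=2+2+2+4+1=11 → 18/41 = 0.4390
  4: TP=14, FP=1+5+1+4+3=14, FN=6+3+6+4+3=22 → 28/64 = 0.4375
  5: TP=10, FP=0+6+0+1+3=10, FN=1+1+0+1+3=6 → 20/36 = 0.5556
Weighted-F1 score = Σ (supportᵢ/N)·F1 scoreᵢ with N=173: (41/173)·0.8222 + (35/173)·0.5763 + (25/173)·0.7500 + (20/173)·0.4390 + (36/173)·0.4375 + (16/173)·0.5556 = 0.613

0.613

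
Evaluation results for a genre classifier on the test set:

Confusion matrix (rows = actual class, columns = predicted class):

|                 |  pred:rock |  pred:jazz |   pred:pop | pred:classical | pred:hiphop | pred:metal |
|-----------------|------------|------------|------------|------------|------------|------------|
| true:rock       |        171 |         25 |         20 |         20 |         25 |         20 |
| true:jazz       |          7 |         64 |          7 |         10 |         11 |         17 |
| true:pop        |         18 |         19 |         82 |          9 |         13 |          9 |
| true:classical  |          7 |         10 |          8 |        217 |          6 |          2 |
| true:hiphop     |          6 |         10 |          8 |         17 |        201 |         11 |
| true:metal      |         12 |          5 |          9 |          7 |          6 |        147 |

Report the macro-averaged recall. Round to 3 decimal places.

0.693

Per-class recall (TP/(TP+FN)):
  rock: TP=171, FN=25+20+20+25+20=110 → 171/281 = 0.6085
  jazz: TP=64, FN=7+7+10+11+17=52 → 64/116 = 0.5517
  pop: TP=82, FN=18+19+9+13+9=68 → 82/150 = 0.5467
  classical: TP=217, FN=7+10+8+6+2=33 → 217/250 = 0.8680
  hiphop: TP=201, FN=6+10+8+17+11=52 → 201/253 = 0.7945
  metal: TP=147, FN=12+5+9+7+6=39 → 147/186 = 0.7903
Macro-recall = mean = (0.6085 + 0.5517 + 0.5467 + 0.8680 + 0.7945 + 0.7903) / 6 = 0.693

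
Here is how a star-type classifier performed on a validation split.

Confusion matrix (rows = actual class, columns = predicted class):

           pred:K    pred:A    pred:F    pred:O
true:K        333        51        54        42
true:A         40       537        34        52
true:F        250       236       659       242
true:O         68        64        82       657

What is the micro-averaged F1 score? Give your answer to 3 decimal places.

0.643

Micro-averaging pools counts across classes: ΣTP=2186, ΣFP=1215, ΣFN=1215.
Micro-F1 score = 2·TP/(2·TP+FP+FN) on pooled counts = 0.643 (equals overall accuracy in single-label multiclass).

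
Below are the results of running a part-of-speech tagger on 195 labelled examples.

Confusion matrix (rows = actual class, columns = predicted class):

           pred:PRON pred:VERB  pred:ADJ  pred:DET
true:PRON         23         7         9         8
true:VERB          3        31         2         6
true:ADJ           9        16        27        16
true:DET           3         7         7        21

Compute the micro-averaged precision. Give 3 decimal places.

0.523

Micro-averaging pools counts across classes: ΣTP=102, ΣFP=93, ΣFN=93.
Micro-precision = TP/(TP+FP) on pooled counts = 0.523 (equals overall accuracy in single-label multiclass).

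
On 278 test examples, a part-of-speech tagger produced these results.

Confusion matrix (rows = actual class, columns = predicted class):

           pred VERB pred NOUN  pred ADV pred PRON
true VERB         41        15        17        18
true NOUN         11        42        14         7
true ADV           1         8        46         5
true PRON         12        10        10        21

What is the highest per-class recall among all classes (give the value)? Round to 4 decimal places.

0.7667

Per-class recall (TP/(TP+FN)):
  VERB: TP=41, FN=15+17+18=50 → 41/91 = 0.45055
  NOUN: TP=42, FN=11+14+7=32 → 42/74 = 0.56757
  ADV: TP=46, FN=1+8+5=14 → 46/60 = 0.76667
  PRON: TP=21, FN=12+10+10=32 → 21/53 = 0.39623
Highest is class 'ADV' with recall = 0.7667.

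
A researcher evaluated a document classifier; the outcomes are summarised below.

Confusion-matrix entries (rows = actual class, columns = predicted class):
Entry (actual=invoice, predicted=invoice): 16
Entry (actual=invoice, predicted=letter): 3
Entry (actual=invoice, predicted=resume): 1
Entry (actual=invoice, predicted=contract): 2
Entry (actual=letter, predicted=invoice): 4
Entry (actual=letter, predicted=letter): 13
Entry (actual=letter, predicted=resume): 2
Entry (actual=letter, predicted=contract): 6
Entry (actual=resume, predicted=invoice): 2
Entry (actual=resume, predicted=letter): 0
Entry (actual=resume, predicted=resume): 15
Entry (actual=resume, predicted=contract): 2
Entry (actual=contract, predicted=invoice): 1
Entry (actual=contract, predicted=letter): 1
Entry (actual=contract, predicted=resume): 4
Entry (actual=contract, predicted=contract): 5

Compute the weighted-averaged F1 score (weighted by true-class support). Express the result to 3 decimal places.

Per-class F1 score (2·TP/(2·TP+FP+FN)):
  invoice: TP=16, FP=4+2+1=7, FN=3+1+2=6 → 32/45 = 0.7111
  letter: TP=13, FP=3+0+1=4, FN=4+2+6=12 → 26/42 = 0.6190
  resume: TP=15, FP=1+2+4=7, FN=2+0+2=4 → 30/41 = 0.7317
  contract: TP=5, FP=2+6+2=10, FN=1+1+4=6 → 10/26 = 0.3846
Weighted-F1 score = Σ (supportᵢ/N)·F1 scoreᵢ with N=77: (22/77)·0.7111 + (25/77)·0.6190 + (19/77)·0.7317 + (11/77)·0.3846 = 0.640

0.640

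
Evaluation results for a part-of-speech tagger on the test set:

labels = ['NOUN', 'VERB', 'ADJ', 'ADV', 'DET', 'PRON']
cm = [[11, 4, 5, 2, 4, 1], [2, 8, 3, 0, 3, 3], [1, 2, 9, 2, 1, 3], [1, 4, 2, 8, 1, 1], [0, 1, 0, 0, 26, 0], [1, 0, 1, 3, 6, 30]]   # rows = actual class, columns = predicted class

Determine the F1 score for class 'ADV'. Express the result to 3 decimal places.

One-vs-rest for 'ADV': TP = diagonal; FP = other classes predicted 'ADV'; FN = 'ADV' predicted as other.
F1 score = 2·TP/(2·TP+FP+FN).
ADV: TP=8, FP=2+0+2+0+3=7, FN=1+4+2+1+1=9 → 16/32 = 0.5000

0.500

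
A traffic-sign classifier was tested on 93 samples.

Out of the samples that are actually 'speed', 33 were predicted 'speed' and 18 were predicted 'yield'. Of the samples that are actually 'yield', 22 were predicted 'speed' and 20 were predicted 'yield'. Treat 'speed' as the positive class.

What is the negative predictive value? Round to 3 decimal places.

NPV = TN/(TN+FN) = 20/(20+18) = 0.526

0.526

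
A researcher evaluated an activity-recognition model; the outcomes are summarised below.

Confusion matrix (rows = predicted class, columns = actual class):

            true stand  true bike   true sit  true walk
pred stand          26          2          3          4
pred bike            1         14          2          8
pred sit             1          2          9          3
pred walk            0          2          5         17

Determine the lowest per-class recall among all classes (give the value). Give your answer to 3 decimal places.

0.474

Per-class recall (TP/(TP+FN)):
  stand: TP=26, FN=1+1+0=2 → 26/28 = 0.9286
  bike: TP=14, FN=2+2+2=6 → 14/20 = 0.7000
  sit: TP=9, FN=3+2+5=10 → 9/19 = 0.4737
  walk: TP=17, FN=4+8+3=15 → 17/32 = 0.5313
Lowest is class 'sit' with recall = 0.474.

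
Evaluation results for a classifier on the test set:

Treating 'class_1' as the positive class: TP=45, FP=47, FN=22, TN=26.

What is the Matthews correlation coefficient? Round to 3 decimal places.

0.029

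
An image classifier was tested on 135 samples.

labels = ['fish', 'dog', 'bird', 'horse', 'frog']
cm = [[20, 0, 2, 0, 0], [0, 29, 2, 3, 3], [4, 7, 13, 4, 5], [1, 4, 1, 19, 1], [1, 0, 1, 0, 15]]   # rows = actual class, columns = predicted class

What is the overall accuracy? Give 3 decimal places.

Accuracy = trace / total = (20+29+13+19+15=96) / 135 = 96/135 = 0.711

0.711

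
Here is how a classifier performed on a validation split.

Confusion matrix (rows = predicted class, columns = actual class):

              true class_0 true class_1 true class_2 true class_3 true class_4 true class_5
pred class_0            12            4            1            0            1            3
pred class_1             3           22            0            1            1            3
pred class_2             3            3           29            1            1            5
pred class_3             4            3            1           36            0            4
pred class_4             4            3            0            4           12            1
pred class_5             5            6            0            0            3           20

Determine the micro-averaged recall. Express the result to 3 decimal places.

Micro-averaging pools counts across classes: ΣTP=131, ΣFP=68, ΣFN=68.
Micro-recall = TP/(TP+FN) on pooled counts = 0.658 (equals overall accuracy in single-label multiclass).

0.658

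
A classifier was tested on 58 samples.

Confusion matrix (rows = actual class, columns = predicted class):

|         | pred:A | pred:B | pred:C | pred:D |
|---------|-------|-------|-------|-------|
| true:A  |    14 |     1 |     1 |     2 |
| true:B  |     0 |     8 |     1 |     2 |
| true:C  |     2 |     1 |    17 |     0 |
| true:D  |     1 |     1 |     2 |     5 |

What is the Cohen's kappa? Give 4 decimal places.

Observed agreement pₒ = trace/N = 44/58 = 0.75862
Expected agreement pₑ = Σ (rowᵢ·colᵢ)/N² = (18·17 + 11·11 + 20·21 + 9·9)/58² = 0.27586
κ = (pₒ − pₑ)/(1 − pₑ) = (0.75862 − 0.27586)/(1 − 0.27586) = 0.6667

0.6667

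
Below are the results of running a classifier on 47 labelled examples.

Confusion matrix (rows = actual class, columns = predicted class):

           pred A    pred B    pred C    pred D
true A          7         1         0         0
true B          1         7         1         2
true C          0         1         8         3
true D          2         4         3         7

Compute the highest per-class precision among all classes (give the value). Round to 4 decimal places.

Per-class precision (TP/(TP+FP)):
  A: TP=7, FP=1+0+2=3 → 7/10 = 0.70000
  B: TP=7, FP=1+1+4=6 → 7/13 = 0.53846
  C: TP=8, FP=0+1+3=4 → 8/12 = 0.66667
  D: TP=7, FP=0+2+3=5 → 7/12 = 0.58333
Highest is class 'A' with precision = 0.7000.

0.7000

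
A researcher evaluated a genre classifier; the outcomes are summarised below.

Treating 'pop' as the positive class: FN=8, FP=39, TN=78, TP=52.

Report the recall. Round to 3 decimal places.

0.867

Recall = TP/(TP+FN) = 52/(52+8) = 52/60 = 0.867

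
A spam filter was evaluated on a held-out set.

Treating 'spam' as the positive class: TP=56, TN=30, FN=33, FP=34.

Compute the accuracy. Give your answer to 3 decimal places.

0.562

Accuracy = (TP+TN)/N = (56+30)/153 = 0.562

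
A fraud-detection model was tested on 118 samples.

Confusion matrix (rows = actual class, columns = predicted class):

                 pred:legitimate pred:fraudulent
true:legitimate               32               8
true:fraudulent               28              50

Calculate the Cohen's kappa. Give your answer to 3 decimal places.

0.393

Observed agreement pₒ = trace/N = 82/118 = 0.6949
Expected agreement pₑ = Σ (rowᵢ·colᵢ)/N² = (40·60 + 78·58)/118² = 0.4973
κ = (pₒ − pₑ)/(1 − pₑ) = (0.6949 − 0.4973)/(1 − 0.4973) = 0.393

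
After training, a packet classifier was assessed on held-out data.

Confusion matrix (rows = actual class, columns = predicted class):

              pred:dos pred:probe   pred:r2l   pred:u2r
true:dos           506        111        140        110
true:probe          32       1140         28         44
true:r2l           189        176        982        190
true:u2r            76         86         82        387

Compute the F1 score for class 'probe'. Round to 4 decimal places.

One-vs-rest for 'probe': TP = diagonal; FP = other classes predicted 'probe'; FN = 'probe' predicted as other.
F1 score = 2·TP/(2·TP+FP+FN).
probe: TP=1140, FP=111+176+86=373, FN=32+28+44=104 → 2280/2757 = 0.82699

0.8270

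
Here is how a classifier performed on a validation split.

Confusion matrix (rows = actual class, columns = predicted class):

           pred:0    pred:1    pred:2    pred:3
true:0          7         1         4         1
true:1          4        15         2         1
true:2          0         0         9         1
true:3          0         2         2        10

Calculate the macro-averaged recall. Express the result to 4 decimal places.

Per-class recall (TP/(TP+FN)):
  0: TP=7, FN=1+4+1=6 → 7/13 = 0.53846
  1: TP=15, FN=4+2+1=7 → 15/22 = 0.68182
  2: TP=9, FN=0+0+1=1 → 9/10 = 0.90000
  3: TP=10, FN=0+2+2=4 → 10/14 = 0.71429
Macro-recall = mean = (0.53846 + 0.68182 + 0.90000 + 0.71429) / 4 = 0.7086

0.7086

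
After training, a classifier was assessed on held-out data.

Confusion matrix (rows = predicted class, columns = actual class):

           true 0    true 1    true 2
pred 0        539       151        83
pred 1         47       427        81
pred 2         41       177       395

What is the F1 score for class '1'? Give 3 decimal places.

F1 score = 2·TP/(2·TP+FP+FN).
1: TP=427, FP=47+81=128, FN=151+177=328 → 854/1310 = 0.6519

0.652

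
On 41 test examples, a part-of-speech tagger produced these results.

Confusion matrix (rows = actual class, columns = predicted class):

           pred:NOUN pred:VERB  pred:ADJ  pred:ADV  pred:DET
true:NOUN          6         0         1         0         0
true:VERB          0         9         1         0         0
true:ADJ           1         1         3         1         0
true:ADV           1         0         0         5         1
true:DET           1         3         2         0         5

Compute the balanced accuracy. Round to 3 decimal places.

Balanced accuracy = mean of per-class recall.
  NOUN: recall = 6/7 = 0.8571
  VERB: recall = 9/10 = 0.9000
  ADJ: recall = 3/6 = 0.5000
  ADV: recall = 5/7 = 0.7143
  DET: recall = 5/11 = 0.4545
Mean = (0.8571 + 0.9000 + 0.5000 + 0.7143 + 0.4545) / 5 = 0.685

0.685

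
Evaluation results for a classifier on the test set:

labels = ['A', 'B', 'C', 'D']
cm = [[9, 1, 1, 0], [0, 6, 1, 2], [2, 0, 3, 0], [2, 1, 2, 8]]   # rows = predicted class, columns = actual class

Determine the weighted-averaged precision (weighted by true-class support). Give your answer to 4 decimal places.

Per-class precision (TP/(TP+FP)):
  A: TP=9, FP=1+1+0=2 → 9/11 = 0.81818
  B: TP=6, FP=0+1+2=3 → 6/9 = 0.66667
  C: TP=3, FP=2+0+0=2 → 3/5 = 0.60000
  D: TP=8, FP=2+1+2=5 → 8/13 = 0.61538
Weighted-precision = Σ (supportᵢ/N)·precisionᵢ with N=38: (13/38)·0.81818 + (8/38)·0.66667 + (7/38)·0.60000 + (10/38)·0.61538 = 0.6927

0.6927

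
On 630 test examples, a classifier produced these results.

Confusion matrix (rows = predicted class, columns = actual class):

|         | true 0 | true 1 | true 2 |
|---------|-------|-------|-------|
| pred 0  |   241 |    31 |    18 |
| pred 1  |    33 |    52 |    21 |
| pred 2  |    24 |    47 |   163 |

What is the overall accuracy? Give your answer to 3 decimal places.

Accuracy = trace / total = (241+52+163=456) / 630 = 456/630 = 0.724

0.724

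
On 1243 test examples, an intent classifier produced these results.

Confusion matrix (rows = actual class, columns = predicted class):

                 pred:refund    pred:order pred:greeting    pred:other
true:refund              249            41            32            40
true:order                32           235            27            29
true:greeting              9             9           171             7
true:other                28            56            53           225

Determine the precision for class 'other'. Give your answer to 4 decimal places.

Take TP from the diagonal, FP from the rest of the 'other' prediction marginal, FN from the rest of the 'other' actual marginal.
precision = TP/(TP+FP).
other: TP=225, FP=40+29+7=76 → 225/301 = 0.74751

0.7475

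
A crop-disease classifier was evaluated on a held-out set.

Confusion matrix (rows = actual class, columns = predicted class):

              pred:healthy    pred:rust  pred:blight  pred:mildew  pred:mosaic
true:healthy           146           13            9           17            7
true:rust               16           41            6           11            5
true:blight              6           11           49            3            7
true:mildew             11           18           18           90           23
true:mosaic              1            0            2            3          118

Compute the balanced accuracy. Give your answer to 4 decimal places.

Balanced accuracy = mean of per-class recall.
  healthy: recall = 146/192 = 0.76042
  rust: recall = 41/79 = 0.51899
  blight: recall = 49/76 = 0.64474
  mildew: recall = 90/160 = 0.56250
  mosaic: recall = 118/124 = 0.95161
Mean = (0.76042 + 0.51899 + 0.64474 + 0.56250 + 0.95161) / 5 = 0.6877

0.6877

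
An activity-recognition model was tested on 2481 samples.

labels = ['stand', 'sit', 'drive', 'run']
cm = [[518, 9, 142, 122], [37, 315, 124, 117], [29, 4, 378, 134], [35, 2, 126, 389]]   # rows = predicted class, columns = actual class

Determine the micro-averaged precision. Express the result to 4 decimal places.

0.6449

Micro-averaging pools counts across classes: ΣTP=1600, ΣFP=881, ΣFN=881.
Micro-precision = TP/(TP+FP) on pooled counts = 0.6449 (equals overall accuracy in single-label multiclass).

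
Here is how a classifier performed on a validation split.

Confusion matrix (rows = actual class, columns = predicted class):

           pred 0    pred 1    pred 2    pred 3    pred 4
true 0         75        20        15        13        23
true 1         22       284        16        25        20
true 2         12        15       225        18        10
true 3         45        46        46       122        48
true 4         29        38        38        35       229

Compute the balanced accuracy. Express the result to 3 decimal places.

0.622

Balanced accuracy = mean of per-class recall.
  0: recall = 75/146 = 0.5137
  1: recall = 284/367 = 0.7738
  2: recall = 225/280 = 0.8036
  3: recall = 122/307 = 0.3974
  4: recall = 229/369 = 0.6206
Mean = (0.5137 + 0.7738 + 0.8036 + 0.3974 + 0.6206) / 5 = 0.622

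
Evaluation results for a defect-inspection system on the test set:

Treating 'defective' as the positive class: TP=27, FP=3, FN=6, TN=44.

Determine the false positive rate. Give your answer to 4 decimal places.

0.0638

FPR = FP/(FP+TN) = 3/(3+44) = 0.0638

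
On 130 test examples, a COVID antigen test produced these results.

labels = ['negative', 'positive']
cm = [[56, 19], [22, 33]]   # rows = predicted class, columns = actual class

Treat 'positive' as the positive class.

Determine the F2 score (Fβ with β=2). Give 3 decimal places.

Fβ = (1+β²)·TP / ((1+β²)·TP + β²·FN + FP), with β²=4
= 5·33 / (5·33 + 4·19 + 22) = 0.627

0.627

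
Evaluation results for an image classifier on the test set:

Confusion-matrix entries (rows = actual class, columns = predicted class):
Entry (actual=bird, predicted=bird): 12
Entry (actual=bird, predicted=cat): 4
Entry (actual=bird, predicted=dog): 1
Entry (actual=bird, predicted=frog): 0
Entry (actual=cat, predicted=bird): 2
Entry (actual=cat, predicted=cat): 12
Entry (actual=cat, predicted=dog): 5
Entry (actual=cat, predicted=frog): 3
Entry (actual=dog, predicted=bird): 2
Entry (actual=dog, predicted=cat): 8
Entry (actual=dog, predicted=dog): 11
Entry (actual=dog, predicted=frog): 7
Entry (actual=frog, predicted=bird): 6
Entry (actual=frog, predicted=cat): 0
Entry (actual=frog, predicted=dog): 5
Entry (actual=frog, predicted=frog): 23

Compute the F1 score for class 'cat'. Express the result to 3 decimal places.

0.522

Treat 'cat' as positive and all other classes as negative.
F1 score = 2·TP/(2·TP+FP+FN).
cat: TP=12, FP=4+8+0=12, FN=2+5+3=10 → 24/46 = 0.5217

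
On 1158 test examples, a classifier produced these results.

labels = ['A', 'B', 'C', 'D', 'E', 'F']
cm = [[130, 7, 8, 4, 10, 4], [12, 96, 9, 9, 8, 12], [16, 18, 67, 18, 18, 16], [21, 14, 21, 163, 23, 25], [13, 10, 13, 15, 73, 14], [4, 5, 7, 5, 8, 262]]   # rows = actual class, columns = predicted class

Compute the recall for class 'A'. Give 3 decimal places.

0.798

Take TP from the diagonal, FP from the rest of the 'A' prediction marginal, FN from the rest of the 'A' actual marginal.
recall = TP/(TP+FN).
A: TP=130, FN=7+8+4+10+4=33 → 130/163 = 0.7975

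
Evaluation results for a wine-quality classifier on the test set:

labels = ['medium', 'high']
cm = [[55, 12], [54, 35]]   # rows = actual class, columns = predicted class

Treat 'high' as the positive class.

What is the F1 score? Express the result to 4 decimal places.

0.5147

Precision = TP/(TP+FP) = 35/47 = 0.7447
Recall = TP/(TP+FN) = 35/89 = 0.3933
F1 = 2·TP/(2·TP+FP+FN) = 70/136 = 0.5147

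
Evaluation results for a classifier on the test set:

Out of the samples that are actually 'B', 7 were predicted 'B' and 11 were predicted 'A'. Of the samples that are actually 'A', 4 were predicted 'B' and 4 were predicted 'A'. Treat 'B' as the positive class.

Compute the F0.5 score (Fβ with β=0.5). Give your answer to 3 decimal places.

0.565

Fβ = (1+β²)·TP / ((1+β²)·TP + β²·FN + FP), with β²=1/4
= 1.25·7 / (1.25·7 + 0.25·11 + 4) = 0.565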